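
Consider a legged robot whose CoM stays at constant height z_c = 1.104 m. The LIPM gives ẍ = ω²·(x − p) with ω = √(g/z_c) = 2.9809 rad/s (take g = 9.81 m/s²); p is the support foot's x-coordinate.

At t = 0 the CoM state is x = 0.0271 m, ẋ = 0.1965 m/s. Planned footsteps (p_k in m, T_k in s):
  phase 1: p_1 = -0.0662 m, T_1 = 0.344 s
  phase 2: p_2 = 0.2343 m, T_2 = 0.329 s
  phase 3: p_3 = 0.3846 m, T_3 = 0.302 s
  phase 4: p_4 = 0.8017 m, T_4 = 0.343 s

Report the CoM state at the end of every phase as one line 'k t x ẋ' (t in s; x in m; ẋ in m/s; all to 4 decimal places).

1 0.3440 0.1607 0.6471
2 0.6730 0.3710 0.7326
3 0.9750 0.6175 1.0085
4 1.3180 0.9220 0.9188

phase 1: p=-0.0662, T=0.344, ωT=1.025430, cosh=1.573468, sinh=1.214825; start (x,ẋ)=(0.027100, 0.196500) → end (x,ẋ)=(0.160685, 0.647051)
phase 2: p=0.2343, T=0.329, ωT=0.980716, cosh=1.520704, sinh=1.145661; start (x,ẋ)=(0.160685, 0.647051) → end (x,ẋ)=(0.371038, 0.732572)
phase 3: p=0.3846, T=0.302, ωT=0.900232, cosh=1.433324, sinh=1.026849; start (x,ẋ)=(0.371038, 0.732572) → end (x,ẋ)=(0.617515, 1.008500)
phase 4: p=0.8017, T=0.343, ωT=1.022449, cosh=1.569853, sinh=1.210140; start (x,ẋ)=(0.617515, 1.008500) → end (x,ẋ)=(0.921971, 0.918784)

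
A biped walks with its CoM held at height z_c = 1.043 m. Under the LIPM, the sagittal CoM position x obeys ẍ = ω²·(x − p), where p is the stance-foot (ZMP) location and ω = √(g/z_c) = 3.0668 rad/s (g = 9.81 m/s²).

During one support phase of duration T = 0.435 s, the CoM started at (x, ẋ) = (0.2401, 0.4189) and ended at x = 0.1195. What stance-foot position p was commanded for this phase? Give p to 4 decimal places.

ωT = 3.0668·0.435 = 1.334058; cosh(ωT) = 2.029912, sinh(ωT) = 1.766506
x(T) = p + (x₀−p)·cosh(ωT) + (ẋ₀/ω)·sinh(ωT) ⇒ p·(1 − cosh) = x(T) − x₀·cosh − (ẋ₀/ω)·sinh
numerator   = 0.1195 − (0.2401)·2.029912 − (0.4189/3.0668)·1.766506 = -0.609172
denominator = 1 − 2.029912 = -1.029912
p = -0.609172 / -1.029912 = 0.5915

p = 0.5915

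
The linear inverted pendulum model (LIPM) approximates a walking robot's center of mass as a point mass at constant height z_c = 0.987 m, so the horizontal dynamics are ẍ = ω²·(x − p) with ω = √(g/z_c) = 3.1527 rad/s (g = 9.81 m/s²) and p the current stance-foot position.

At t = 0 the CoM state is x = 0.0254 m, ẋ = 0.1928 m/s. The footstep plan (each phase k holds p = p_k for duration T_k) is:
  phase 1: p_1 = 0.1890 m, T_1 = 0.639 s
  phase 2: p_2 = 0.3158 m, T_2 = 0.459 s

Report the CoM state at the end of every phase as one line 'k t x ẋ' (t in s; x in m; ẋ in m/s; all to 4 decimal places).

1 0.6390 -0.2100 -1.1635
2 1.0980 -1.6046 -5.9382

phase 1: p=0.1890, T=0.639, ωT=2.014575, cosh=3.815460, sinh=3.682083; start (x,ẋ)=(0.025400, 0.192800) → end (x,ẋ)=(-0.210035, -1.163530)
phase 2: p=0.3158, T=0.459, ωT=1.447089, cosh=2.242989, sinh=2.007735; start (x,ẋ)=(-0.210035, -1.163530) → end (x,ẋ)=(-1.604614, -5.938211)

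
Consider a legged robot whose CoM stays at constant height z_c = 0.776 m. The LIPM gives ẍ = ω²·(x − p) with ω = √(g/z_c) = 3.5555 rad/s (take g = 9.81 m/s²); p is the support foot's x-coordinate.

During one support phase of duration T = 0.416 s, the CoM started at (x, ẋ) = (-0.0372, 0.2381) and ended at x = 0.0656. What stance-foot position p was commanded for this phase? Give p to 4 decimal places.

p = -0.0093

ωT = 3.5555·0.416 = 1.479088; cosh(ωT) = 2.308393, sinh(ωT) = 2.080548
x(T) = p + (x₀−p)·cosh(ωT) + (ẋ₀/ω)·sinh(ωT) ⇒ p·(1 − cosh) = x(T) − x₀·cosh − (ẋ₀/ω)·sinh
numerator   = 0.0656 − (-0.0372)·2.308393 − (0.2381/3.5555)·2.080548 = 0.012145
denominator = 1 − 2.308393 = -1.308393
p = 0.012145 / -1.308393 = -0.0093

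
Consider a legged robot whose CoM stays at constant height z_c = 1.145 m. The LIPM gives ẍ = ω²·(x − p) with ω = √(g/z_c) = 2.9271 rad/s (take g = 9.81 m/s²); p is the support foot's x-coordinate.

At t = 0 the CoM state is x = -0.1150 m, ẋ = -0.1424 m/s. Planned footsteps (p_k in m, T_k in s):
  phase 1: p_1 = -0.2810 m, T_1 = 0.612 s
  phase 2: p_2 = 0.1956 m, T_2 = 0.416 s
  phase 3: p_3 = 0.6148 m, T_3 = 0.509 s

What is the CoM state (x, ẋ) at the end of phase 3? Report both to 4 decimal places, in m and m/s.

phase 1: p=-0.2810, T=0.612, ωT=1.791385, cosh=3.082242, sinh=2.915513; start (x,ẋ)=(-0.115000, -0.142400) → end (x,ẋ)=(0.088816, 0.977732)
phase 2: p=0.1956, T=0.416, ωT=1.217674, cosh=1.837617, sinh=1.541700; start (x,ẋ)=(0.088816, 0.977732) → end (x,ẋ)=(0.514342, 1.314812)
phase 3: p=0.6148, T=0.509, ωT=1.489894, cosh=2.331011, sinh=2.105614; start (x,ẋ)=(0.514342, 1.314812) → end (x,ẋ)=(1.326443, 2.445684)

x = 1.3264, ẋ = 2.4457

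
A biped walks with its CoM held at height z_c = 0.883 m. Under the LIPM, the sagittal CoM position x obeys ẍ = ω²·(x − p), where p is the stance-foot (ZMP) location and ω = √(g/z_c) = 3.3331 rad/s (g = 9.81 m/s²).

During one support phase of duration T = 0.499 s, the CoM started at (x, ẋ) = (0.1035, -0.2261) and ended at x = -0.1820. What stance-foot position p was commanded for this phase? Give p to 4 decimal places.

p = 0.1687

ωT = 3.3331·0.499 = 1.663217; cosh(ωT) = 2.732893, sinh(ωT) = 2.543364
x(T) = p + (x₀−p)·cosh(ωT) + (ẋ₀/ω)·sinh(ωT) ⇒ p·(1 − cosh) = x(T) − x₀·cosh − (ẋ₀/ω)·sinh
numerator   = -0.1820 − (0.1035)·2.732893 − (-0.2261/3.3331)·2.543364 = -0.292326
denominator = 1 − 2.732893 = -1.732893
p = -0.292326 / -1.732893 = 0.1687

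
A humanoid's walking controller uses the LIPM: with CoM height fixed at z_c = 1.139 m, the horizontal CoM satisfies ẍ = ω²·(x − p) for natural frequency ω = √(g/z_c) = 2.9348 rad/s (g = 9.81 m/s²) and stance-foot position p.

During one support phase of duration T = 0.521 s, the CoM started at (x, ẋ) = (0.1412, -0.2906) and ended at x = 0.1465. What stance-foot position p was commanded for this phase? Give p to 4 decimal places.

ωT = 2.9348·0.521 = 1.529031; cosh(ωT) = 2.415224, sinh(ωT) = 2.198479
x(T) = p + (x₀−p)·cosh(ωT) + (ẋ₀/ω)·sinh(ωT) ⇒ p·(1 − cosh) = x(T) − x₀·cosh − (ẋ₀/ω)·sinh
numerator   = 0.1465 − (0.1412)·2.415224 − (-0.2906/2.9348)·2.198479 = 0.023161
denominator = 1 − 2.415224 = -1.415224
p = 0.023161 / -1.415224 = -0.0164

p = -0.0164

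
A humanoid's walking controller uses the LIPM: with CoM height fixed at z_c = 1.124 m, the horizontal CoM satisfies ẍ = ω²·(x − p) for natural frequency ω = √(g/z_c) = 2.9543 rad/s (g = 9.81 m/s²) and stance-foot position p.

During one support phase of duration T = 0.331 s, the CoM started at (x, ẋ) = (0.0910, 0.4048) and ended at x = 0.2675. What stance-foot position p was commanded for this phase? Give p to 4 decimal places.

ωT = 2.9543·0.331 = 0.977873; cosh(ωT) = 1.517453, sinh(ωT) = 1.141343
x(T) = p + (x₀−p)·cosh(ωT) + (ẋ₀/ω)·sinh(ωT) ⇒ p·(1 − cosh) = x(T) − x₀·cosh − (ẋ₀/ω)·sinh
numerator   = 0.2675 − (0.0910)·1.517453 − (0.4048/2.9543)·1.141343 = -0.026976
denominator = 1 − 1.517453 = -0.517453
p = -0.026976 / -0.517453 = 0.0521

p = 0.0521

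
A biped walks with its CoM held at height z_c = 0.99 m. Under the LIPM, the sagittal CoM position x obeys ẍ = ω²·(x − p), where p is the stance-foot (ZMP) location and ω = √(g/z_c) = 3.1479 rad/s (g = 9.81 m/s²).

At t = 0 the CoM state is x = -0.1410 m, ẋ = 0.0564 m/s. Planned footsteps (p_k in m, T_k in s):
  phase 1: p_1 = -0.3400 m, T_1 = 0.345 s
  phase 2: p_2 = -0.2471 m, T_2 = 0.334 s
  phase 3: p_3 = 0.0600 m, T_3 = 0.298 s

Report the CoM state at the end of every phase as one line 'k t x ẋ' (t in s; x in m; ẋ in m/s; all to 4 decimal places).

phase 1: p=-0.3400, T=0.345, ωT=1.086025, cosh=1.650016, sinh=1.312460; start (x,ẋ)=(-0.141000, 0.056400) → end (x,ẋ)=(0.011868, 0.915228)
phase 2: p=-0.2471, T=0.334, ωT=1.051399, cosh=1.605550, sinh=1.256101; start (x,ẋ)=(0.011868, 0.915228) → end (x,ẋ)=(0.533888, 2.493425)
phase 3: p=0.0600, T=0.298, ωT=0.938074, cosh=1.473218, sinh=1.081838; start (x,ẋ)=(0.533888, 2.493425) → end (x,ẋ)=(1.615055, 5.287194)

1 0.3450 0.0119 0.9152
2 0.6790 0.5339 2.4934
3 0.9770 1.6151 5.2872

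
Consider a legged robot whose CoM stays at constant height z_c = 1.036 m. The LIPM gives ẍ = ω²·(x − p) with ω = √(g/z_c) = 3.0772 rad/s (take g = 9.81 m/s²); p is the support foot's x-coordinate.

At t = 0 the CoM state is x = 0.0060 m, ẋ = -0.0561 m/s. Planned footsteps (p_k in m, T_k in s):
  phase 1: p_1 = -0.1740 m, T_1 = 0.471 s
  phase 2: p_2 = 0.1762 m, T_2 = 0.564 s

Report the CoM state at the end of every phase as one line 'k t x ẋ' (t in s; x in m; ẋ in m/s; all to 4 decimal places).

1 0.4710 0.1939 0.9888
2 1.0350 1.1108 3.0408

phase 1: p=-0.1740, T=0.471, ωT=1.449361, cosh=2.247556, sinh=2.012836; start (x,ẋ)=(0.006000, -0.056100) → end (x,ẋ)=(0.193864, 0.988814)
phase 2: p=0.1762, T=0.564, ωT=1.735541, cosh=2.924150, sinh=2.747845; start (x,ẋ)=(0.193864, 0.988814) → end (x,ẋ)=(1.110834, 3.040804)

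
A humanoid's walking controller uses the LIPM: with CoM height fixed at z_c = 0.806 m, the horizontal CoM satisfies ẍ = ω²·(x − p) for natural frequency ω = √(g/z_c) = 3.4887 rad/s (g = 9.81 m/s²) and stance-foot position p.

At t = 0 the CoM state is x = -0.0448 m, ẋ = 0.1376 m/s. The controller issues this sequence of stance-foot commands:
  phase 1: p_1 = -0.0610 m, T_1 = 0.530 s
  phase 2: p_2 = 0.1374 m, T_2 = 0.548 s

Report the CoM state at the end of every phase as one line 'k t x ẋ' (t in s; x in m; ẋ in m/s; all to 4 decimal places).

phase 1: p=-0.0610, T=0.530, ωT=1.849011, cosh=3.255463, sinh=3.098070; start (x,ẋ)=(-0.044800, 0.137600) → end (x,ẋ)=(0.113931, 0.623045)
phase 2: p=0.1374, T=0.548, ωT=1.911808, cosh=3.456560, sinh=3.308747; start (x,ẋ)=(0.113931, 0.623045) → end (x,ẋ)=(0.647187, 1.882690)

1 0.5300 0.1139 0.6230
2 1.0780 0.6472 1.8827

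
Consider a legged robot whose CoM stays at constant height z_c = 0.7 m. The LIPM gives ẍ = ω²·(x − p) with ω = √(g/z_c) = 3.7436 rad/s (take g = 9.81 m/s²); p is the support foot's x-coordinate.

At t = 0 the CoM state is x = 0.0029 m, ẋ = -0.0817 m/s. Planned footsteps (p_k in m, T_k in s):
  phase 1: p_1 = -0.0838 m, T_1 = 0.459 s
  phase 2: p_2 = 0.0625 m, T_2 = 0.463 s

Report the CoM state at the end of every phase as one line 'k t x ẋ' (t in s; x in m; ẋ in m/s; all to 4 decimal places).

1 0.4590 0.1068 0.6406
2 0.9220 0.6608 2.3236

phase 1: p=-0.0838, T=0.459, ωT=1.718312, cosh=2.877240, sinh=2.697872; start (x,ẋ)=(0.002900, -0.081700) → end (x,ẋ)=(0.106779, 0.640578)
phase 2: p=0.0625, T=0.463, ωT=1.733287, cosh=2.917963, sinh=2.741261; start (x,ẋ)=(0.106779, 0.640578) → end (x,ẋ)=(0.660768, 2.323578)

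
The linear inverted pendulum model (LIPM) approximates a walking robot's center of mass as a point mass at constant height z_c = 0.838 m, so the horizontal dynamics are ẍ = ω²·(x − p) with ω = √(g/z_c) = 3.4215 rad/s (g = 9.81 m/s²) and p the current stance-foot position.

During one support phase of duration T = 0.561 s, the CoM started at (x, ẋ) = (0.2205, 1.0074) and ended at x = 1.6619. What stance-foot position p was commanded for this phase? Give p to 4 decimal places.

p = 0.0354

ωT = 3.4215·0.561 = 1.919462; cosh(ωT) = 3.481986, sinh(ωT) = 3.335300
x(T) = p + (x₀−p)·cosh(ωT) + (ẋ₀/ω)·sinh(ωT) ⇒ p·(1 − cosh) = x(T) − x₀·cosh − (ẋ₀/ω)·sinh
numerator   = 1.6619 − (0.2205)·3.481986 − (1.0074/3.4215)·3.335300 = -0.087898
denominator = 1 − 3.481986 = -2.481986
p = -0.087898 / -2.481986 = 0.0354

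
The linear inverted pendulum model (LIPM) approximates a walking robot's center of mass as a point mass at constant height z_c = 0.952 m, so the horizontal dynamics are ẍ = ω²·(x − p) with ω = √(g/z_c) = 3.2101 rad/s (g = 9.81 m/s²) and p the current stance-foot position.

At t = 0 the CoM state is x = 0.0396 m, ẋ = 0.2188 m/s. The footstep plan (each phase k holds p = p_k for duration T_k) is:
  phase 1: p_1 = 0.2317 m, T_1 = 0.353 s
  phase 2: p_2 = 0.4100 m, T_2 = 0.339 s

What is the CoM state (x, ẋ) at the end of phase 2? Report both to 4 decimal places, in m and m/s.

phase 1: p=0.2317, T=0.353, ωT=1.133165, cosh=1.713742, sinh=1.391729; start (x,ẋ)=(0.039600, 0.218800) → end (x,ẋ)=(-0.002650, -0.483257)
phase 2: p=0.4100, T=0.339, ωT=1.088224, cosh=1.652905, sinh=1.316091; start (x,ẋ)=(-0.002650, -0.483257) → end (x,ẋ)=(-0.470199, -2.542134)

x = -0.4702, ẋ = -2.5421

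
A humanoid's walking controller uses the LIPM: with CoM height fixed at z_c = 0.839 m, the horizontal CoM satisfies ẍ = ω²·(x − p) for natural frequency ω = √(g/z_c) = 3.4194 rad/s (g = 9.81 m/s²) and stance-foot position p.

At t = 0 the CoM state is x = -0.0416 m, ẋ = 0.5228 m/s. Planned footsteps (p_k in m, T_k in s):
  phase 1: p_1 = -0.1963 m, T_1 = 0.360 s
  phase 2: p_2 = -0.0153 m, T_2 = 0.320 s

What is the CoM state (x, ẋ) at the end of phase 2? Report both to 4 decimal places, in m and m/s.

x = 1.2573, ẋ = 4.5582

phase 1: p=-0.1963, T=0.360, ωT=1.230984, cosh=1.858301, sinh=1.566296; start (x,ẋ)=(-0.041600, 0.522800) → end (x,ẋ)=(0.330654, 1.800061)
phase 2: p=-0.0153, T=0.320, ωT=1.094208, cosh=1.660810, sinh=1.326006; start (x,ẋ)=(0.330654, 1.800061) → end (x,ẋ)=(1.257308, 4.558165)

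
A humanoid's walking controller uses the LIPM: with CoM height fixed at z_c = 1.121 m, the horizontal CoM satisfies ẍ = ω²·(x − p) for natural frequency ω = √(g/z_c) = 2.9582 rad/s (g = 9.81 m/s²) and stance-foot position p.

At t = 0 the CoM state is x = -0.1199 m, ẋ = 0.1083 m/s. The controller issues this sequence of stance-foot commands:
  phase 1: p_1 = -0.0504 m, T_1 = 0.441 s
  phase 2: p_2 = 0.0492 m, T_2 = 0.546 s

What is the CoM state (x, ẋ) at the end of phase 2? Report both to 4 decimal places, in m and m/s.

phase 1: p=-0.0504, T=0.441, ωT=1.304566, cosh=1.978690, sinh=1.707400; start (x,ẋ)=(-0.119900, 0.108300) → end (x,ẋ)=(-0.125411, -0.136741)
phase 2: p=0.0492, T=0.546, ωT=1.615177, cosh=2.613817, sinh=2.414962; start (x,ẋ)=(-0.125411, -0.136741) → end (x,ẋ)=(-0.518831, -1.604824)

x = -0.5188, ẋ = -1.6048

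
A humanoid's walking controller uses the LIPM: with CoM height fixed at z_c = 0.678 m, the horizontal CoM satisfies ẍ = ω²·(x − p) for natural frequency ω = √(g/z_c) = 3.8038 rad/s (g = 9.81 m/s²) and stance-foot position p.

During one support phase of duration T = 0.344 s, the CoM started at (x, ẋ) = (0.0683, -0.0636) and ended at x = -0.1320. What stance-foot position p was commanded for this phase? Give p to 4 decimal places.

ωT = 3.8038·0.344 = 1.308507; cosh(ωT) = 1.985434, sinh(ωT) = 1.715211
x(T) = p + (x₀−p)·cosh(ωT) + (ẋ₀/ω)·sinh(ωT) ⇒ p·(1 − cosh) = x(T) − x₀·cosh − (ẋ₀/ω)·sinh
numerator   = -0.1320 − (0.0683)·1.985434 − (-0.0636/3.8038)·1.715211 = -0.238927
denominator = 1 − 1.985434 = -0.985434
p = -0.238927 / -0.985434 = 0.2425

p = 0.2425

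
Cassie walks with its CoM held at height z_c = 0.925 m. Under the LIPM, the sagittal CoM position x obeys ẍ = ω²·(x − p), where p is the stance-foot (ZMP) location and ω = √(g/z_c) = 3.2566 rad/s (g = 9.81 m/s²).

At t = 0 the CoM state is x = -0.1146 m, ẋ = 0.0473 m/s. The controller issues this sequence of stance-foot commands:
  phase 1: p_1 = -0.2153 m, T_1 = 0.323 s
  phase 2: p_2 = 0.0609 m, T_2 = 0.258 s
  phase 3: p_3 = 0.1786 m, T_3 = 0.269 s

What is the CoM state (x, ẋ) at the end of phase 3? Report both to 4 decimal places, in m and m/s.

x = 0.1400, ẋ = 0.1780

phase 1: p=-0.2153, T=0.323, ωT=1.051882, cosh=1.606157, sinh=1.256877; start (x,ẋ)=(-0.114600, 0.047300) → end (x,ẋ)=(-0.035305, 0.488151)
phase 2: p=0.0609, T=0.258, ωT=0.840203, cosh=1.374230, sinh=0.942607; start (x,ẋ)=(-0.035305, 0.488151) → end (x,ẋ)=(0.069986, 0.375513)
phase 3: p=0.1786, T=0.269, ωT=0.876025, cosh=1.408886, sinh=0.992451; start (x,ẋ)=(0.069986, 0.375513) → end (x,ẋ)=(0.140012, 0.178011)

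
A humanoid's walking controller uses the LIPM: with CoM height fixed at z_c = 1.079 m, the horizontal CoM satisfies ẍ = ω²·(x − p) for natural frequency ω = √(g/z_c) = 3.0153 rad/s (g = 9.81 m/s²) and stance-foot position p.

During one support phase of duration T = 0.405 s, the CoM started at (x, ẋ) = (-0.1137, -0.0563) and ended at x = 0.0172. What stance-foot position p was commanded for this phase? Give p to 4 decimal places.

ωT = 3.0153·0.405 = 1.221197; cosh(ωT) = 1.843060, sinh(ωT) = 1.548183
x(T) = p + (x₀−p)·cosh(ωT) + (ẋ₀/ω)·sinh(ωT) ⇒ p·(1 − cosh) = x(T) − x₀·cosh − (ẋ₀/ω)·sinh
numerator   = 0.0172 − (-0.1137)·1.843060 − (-0.0563/3.0153)·1.548183 = 0.255663
denominator = 1 − 1.843060 = -0.843060
p = 0.255663 / -0.843060 = -0.3033

p = -0.3033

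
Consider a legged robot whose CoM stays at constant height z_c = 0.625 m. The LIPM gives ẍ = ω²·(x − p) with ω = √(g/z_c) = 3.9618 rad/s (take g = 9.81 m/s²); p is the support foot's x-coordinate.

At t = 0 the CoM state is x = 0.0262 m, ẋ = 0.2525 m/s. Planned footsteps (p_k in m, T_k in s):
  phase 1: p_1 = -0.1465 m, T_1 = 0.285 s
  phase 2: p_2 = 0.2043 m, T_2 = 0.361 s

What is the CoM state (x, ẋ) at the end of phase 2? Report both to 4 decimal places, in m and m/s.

phase 1: p=-0.1465, T=0.285, ωT=1.129113, cosh=1.708116, sinh=1.384796; start (x,ẋ)=(0.026200, 0.252500) → end (x,ẋ)=(0.236750, 1.378781)
phase 2: p=0.2043, T=0.361, ωT=1.430210, cosh=2.209417, sinh=1.970159; start (x,ẋ)=(0.236750, 1.378781) → end (x,ẋ)=(0.961647, 3.299584)

x = 0.9616, ẋ = 3.2996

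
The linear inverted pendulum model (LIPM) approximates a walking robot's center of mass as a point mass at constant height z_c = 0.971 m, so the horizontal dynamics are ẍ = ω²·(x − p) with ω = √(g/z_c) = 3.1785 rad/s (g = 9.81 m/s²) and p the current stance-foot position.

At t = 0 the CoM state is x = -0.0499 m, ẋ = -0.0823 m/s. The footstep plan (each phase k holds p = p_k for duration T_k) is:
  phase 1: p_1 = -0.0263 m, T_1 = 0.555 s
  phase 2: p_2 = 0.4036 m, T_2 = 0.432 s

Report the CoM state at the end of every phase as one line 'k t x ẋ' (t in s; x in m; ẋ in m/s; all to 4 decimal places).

phase 1: p=-0.0263, T=0.555, ωT=1.764068, cosh=3.003737, sinh=2.832391; start (x,ẋ)=(-0.049900, -0.082300) → end (x,ẋ)=(-0.170526, -0.459673)
phase 2: p=0.4036, T=0.432, ωT=1.373112, cosh=2.100467, sinh=1.847150; start (x,ẋ)=(-0.170526, -0.459673) → end (x,ẋ)=(-1.069467, -4.336318)

1 0.5550 -0.1705 -0.4597
2 0.9870 -1.0695 -4.3363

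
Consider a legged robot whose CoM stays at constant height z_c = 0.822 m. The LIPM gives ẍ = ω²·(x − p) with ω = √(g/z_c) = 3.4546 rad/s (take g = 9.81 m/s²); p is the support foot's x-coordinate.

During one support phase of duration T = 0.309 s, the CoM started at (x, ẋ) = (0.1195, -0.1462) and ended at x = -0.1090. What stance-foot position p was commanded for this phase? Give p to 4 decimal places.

p = 0.3979

ωT = 3.4546·0.309 = 1.067471; cosh(ωT) = 1.625947, sinh(ωT) = 1.282070
x(T) = p + (x₀−p)·cosh(ωT) + (ẋ₀/ω)·sinh(ωT) ⇒ p·(1 − cosh) = x(T) − x₀·cosh − (ẋ₀/ω)·sinh
numerator   = -0.1090 − (0.1195)·1.625947 − (-0.1462/3.4546)·1.282070 = -0.249043
denominator = 1 − 1.625947 = -0.625947
p = -0.249043 / -0.625947 = 0.3979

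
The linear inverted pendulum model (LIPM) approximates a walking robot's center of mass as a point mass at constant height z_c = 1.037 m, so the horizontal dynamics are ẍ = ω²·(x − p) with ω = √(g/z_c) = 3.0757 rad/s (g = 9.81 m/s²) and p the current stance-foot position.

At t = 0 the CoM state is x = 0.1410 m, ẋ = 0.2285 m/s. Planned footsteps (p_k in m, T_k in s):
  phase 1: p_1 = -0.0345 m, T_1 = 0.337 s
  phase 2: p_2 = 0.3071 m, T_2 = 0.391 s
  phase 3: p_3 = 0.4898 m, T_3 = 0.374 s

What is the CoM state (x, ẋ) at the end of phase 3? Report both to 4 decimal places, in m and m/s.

x = 2.0646, ẋ = 5.1110

phase 1: p=-0.0345, T=0.337, ωT=1.036511, cosh=1.587026, sinh=1.232336; start (x,ẋ)=(0.141000, 0.228500) → end (x,ẋ)=(0.335576, 1.027833)
phase 2: p=0.3071, T=0.391, ωT=1.202599, cosh=1.814584, sinh=1.514172; start (x,ẋ)=(0.335576, 1.027833) → end (x,ẋ)=(0.864776, 1.997705)
phase 3: p=0.4898, T=0.374, ωT=1.150312, cosh=1.737858, sinh=1.421320; start (x,ẋ)=(0.864776, 1.997705) → end (x,ẋ)=(2.064619, 5.110954)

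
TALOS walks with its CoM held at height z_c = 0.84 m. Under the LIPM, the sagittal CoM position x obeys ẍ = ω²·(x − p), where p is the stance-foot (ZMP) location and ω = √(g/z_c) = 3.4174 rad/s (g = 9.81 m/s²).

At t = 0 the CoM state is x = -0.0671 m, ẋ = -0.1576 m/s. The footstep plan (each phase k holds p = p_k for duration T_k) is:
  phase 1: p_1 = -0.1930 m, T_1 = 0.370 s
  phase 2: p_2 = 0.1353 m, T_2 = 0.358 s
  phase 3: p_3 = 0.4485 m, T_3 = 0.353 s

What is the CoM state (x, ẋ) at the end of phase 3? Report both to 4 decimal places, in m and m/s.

phase 1: p=-0.1930, T=0.370, ωT=1.264438, cosh=1.911750, sinh=1.629352; start (x,ẋ)=(-0.067100, -0.157600) → end (x,ẋ)=(-0.027451, 0.399738)
phase 2: p=0.1353, T=0.358, ωT=1.223429, cosh=1.846521, sinh=1.552302; start (x,ẋ)=(-0.027451, 0.399738) → end (x,ẋ)=(0.016351, -0.125245)
phase 3: p=0.4485, T=0.353, ωT=1.206342, cosh=1.820265, sinh=1.520975; start (x,ẋ)=(0.016351, -0.125245) → end (x,ẋ)=(-0.393868, -2.474195)

x = -0.3939, ẋ = -2.4742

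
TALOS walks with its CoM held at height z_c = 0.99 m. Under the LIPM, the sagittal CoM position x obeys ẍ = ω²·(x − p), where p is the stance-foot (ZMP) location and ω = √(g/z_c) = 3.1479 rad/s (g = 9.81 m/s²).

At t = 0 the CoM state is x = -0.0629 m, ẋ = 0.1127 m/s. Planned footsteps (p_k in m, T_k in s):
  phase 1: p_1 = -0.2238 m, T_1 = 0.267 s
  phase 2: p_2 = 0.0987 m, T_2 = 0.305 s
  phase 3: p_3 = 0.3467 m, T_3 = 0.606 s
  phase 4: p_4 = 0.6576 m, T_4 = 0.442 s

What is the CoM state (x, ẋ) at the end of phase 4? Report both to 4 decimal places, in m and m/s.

phase 1: p=-0.2238, T=0.267, ωT=0.840489, cosh=1.374500, sinh=0.943001; start (x,ẋ)=(-0.062900, 0.112700) → end (x,ẋ)=(0.031118, 0.632533)
phase 2: p=0.0987, T=0.305, ωT=0.960109, cosh=1.497417, sinh=1.114566; start (x,ẋ)=(0.031118, 0.632533) → end (x,ẋ)=(0.221460, 0.710052)
phase 3: p=0.3467, T=0.606, ωT=1.907627, cosh=3.442759, sinh=3.294327; start (x,ẋ)=(0.221460, 0.710052) → end (x,ẋ)=(0.658611, 1.145776)
phase 4: p=0.6576, T=0.442, ωT=1.391372, cosh=2.134548, sinh=1.885814; start (x,ẋ)=(0.658611, 1.145776) → end (x,ẋ)=(1.346158, 2.451712)

x = 1.3462, ẋ = 2.4517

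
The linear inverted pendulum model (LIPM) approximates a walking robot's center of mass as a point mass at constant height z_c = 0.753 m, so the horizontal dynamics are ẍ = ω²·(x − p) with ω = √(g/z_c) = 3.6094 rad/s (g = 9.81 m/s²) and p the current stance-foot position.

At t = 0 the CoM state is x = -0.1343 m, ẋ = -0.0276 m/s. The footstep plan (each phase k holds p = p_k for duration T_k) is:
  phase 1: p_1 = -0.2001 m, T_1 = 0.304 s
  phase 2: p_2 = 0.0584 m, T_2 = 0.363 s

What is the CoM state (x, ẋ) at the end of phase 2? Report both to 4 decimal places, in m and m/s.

x = -0.1294, ẋ = -0.4499

phase 1: p=-0.2001, T=0.304, ωT=1.097258, cosh=1.664862, sinh=1.331077; start (x,ẋ)=(-0.134300, -0.027600) → end (x,ẋ)=(-0.100730, 0.270179)
phase 2: p=0.0584, T=0.363, ωT=1.310212, cosh=1.988362, sinh=1.718599; start (x,ẋ)=(-0.100730, 0.270179) → end (x,ẋ)=(-0.129365, -0.449891)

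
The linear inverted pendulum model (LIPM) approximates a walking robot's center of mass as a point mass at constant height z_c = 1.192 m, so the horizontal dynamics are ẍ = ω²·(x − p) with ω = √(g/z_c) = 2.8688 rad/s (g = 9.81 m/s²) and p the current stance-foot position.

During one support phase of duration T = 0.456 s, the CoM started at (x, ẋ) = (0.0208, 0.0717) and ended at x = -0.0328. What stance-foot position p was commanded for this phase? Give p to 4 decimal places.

p = 0.1187

ωT = 2.8688·0.456 = 1.308173; cosh(ωT) = 1.984861, sinh(ωT) = 1.714547
x(T) = p + (x₀−p)·cosh(ωT) + (ẋ₀/ω)·sinh(ωT) ⇒ p·(1 − cosh) = x(T) − x₀·cosh − (ẋ₀/ω)·sinh
numerator   = -0.0328 − (0.0208)·1.984861 − (0.0717/2.8688)·1.714547 = -0.116937
denominator = 1 − 1.984861 = -0.984861
p = -0.116937 / -0.984861 = 0.1187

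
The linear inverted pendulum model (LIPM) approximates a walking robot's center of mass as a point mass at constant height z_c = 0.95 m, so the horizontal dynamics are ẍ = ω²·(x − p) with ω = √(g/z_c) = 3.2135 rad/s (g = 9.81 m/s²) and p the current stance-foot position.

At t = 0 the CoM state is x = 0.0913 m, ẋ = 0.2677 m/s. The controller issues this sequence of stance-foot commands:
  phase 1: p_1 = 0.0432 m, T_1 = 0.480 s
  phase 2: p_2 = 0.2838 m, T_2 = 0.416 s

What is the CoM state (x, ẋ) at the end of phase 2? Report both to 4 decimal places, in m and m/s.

x = 0.9629, ẋ = 2.3916

phase 1: p=0.0432, T=0.480, ωT=1.542480, cosh=2.445011, sinh=2.231161; start (x,ẋ)=(0.091300, 0.267700) → end (x,ẋ)=(0.346672, 0.999399)
phase 2: p=0.2838, T=0.416, ωT=1.336816, cosh=2.034792, sinh=1.772111; start (x,ẋ)=(0.346672, 0.999399) → end (x,ẋ)=(0.962857, 2.391602)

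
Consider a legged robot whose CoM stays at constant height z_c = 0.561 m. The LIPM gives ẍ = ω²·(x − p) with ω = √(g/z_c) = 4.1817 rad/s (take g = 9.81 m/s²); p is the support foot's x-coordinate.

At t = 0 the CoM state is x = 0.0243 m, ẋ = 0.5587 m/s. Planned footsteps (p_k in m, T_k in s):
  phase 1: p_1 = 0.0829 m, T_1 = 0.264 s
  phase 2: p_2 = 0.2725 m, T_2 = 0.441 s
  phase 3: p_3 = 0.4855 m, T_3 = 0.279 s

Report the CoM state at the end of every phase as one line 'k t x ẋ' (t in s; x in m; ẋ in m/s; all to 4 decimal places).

phase 1: p=0.0829, T=0.264, ωT=1.103969, cosh=1.673833, sinh=1.342280; start (x,ẋ)=(0.024300, 0.558700) → end (x,ẋ)=(0.164150, 0.606248)
phase 2: p=0.2725, T=0.441, ωT=1.844130, cosh=3.240379, sinh=3.082216; start (x,ẋ)=(0.164150, 0.606248) → end (x,ẋ)=(0.368254, 0.567960)
phase 3: p=0.4855, T=0.279, ωT=1.166694, cosh=1.761377, sinh=1.449982; start (x,ẋ)=(0.368254, 0.567960) → end (x,ẋ)=(0.475922, 0.289480)

1 0.2640 0.1642 0.6062
2 0.7050 0.3683 0.5680
3 0.9840 0.4759 0.2895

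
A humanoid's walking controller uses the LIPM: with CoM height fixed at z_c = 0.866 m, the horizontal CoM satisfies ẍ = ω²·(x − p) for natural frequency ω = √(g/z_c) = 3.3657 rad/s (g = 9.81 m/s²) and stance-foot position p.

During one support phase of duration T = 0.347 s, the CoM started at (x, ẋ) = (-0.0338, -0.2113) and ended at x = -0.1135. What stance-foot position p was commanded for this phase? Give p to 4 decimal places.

ωT = 3.3657·0.347 = 1.167898; cosh(ωT) = 1.763123, sinh(ωT) = 1.452103
x(T) = p + (x₀−p)·cosh(ωT) + (ẋ₀/ω)·sinh(ωT) ⇒ p·(1 − cosh) = x(T) − x₀·cosh − (ẋ₀/ω)·sinh
numerator   = -0.1135 − (-0.0338)·1.763123 − (-0.2113/3.3657)·1.452103 = 0.037257
denominator = 1 − 1.763123 = -0.763123
p = 0.037257 / -0.763123 = -0.0488

p = -0.0488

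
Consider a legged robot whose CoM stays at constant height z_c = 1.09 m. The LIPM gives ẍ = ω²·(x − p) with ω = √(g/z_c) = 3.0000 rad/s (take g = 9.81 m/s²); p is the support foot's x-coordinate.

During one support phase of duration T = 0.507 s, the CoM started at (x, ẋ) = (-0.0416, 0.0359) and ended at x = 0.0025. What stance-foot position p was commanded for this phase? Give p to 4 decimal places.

ωT = 3.0000·0.507 = 1.521000; cosh(ωT) = 2.397646, sinh(ωT) = 2.179153
x(T) = p + (x₀−p)·cosh(ωT) + (ẋ₀/ω)·sinh(ωT) ⇒ p·(1 − cosh) = x(T) − x₀·cosh − (ẋ₀/ω)·sinh
numerator   = 0.0025 − (-0.0416)·2.397646 − (0.0359/3.0000)·2.179153 = 0.076165
denominator = 1 − 2.397646 = -1.397646
p = 0.076165 / -1.397646 = -0.0545

p = -0.0545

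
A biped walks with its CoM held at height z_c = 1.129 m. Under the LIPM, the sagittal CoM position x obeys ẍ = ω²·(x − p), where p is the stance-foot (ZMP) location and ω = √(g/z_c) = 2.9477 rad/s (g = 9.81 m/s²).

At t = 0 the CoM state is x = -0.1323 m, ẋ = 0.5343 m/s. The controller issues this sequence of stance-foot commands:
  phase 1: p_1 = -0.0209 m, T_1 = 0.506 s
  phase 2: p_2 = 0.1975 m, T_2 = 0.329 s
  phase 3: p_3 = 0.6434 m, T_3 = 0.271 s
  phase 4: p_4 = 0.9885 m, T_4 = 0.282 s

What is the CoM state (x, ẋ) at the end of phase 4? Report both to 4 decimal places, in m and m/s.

x = -0.0555, ẋ = -2.3146

phase 1: p=-0.0209, T=0.506, ωT=1.491536, cosh=2.334472, sinh=2.109445; start (x,ẋ)=(-0.132300, 0.534300) → end (x,ẋ)=(0.101398, 0.554622)
phase 2: p=0.1975, T=0.329, ωT=0.969793, cosh=1.508280, sinh=1.129119; start (x,ẋ)=(0.101398, 0.554622) → end (x,ẋ)=(0.264999, 0.516668)
phase 3: p=0.6434, T=0.271, ωT=0.798827, cosh=1.336394, sinh=0.886537; start (x,ẋ)=(0.264999, 0.516668) → end (x,ẋ)=(0.293098, -0.298383)
phase 4: p=0.9885, T=0.282, ωT=0.831251, cosh=1.365847, sinh=0.930343; start (x,ẋ)=(0.293098, -0.298383) → end (x,ẋ)=(-0.055487, -2.314595)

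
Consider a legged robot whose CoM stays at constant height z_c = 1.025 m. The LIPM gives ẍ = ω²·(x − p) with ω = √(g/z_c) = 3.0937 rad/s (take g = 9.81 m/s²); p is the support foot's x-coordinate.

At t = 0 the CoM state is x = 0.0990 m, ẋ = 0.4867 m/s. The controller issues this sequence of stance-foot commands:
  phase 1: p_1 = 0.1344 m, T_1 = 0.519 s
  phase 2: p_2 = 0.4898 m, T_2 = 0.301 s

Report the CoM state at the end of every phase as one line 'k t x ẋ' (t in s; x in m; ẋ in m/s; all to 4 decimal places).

1 0.5190 0.4187 0.9992
2 0.8200 0.7317 1.2289

phase 1: p=0.1344, T=0.519, ωT=1.605630, cosh=2.590881, sinh=2.390118; start (x,ẋ)=(0.099000, 0.486700) → end (x,ẋ)=(0.418695, 0.999223)
phase 2: p=0.4898, T=0.301, ωT=0.931204, cosh=1.465820, sinh=1.071741; start (x,ẋ)=(0.418695, 0.999223) → end (x,ẋ)=(0.731731, 1.228924)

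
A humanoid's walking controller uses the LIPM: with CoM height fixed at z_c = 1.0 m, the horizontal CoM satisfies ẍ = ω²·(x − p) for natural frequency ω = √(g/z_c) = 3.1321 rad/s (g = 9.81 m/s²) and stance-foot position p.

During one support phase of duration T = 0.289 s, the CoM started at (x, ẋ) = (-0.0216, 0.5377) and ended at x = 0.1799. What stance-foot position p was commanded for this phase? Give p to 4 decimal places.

ωT = 3.1321·0.289 = 0.905177; cosh(ωT) = 1.438420, sinh(ωT) = 1.033949
x(T) = p + (x₀−p)·cosh(ωT) + (ẋ₀/ω)·sinh(ωT) ⇒ p·(1 − cosh) = x(T) − x₀·cosh − (ẋ₀/ω)·sinh
numerator   = 0.1799 − (-0.0216)·1.438420 − (0.5377/3.1321)·1.033949 = 0.033468
denominator = 1 − 1.438420 = -0.438420
p = 0.033468 / -0.438420 = -0.0763

p = -0.0763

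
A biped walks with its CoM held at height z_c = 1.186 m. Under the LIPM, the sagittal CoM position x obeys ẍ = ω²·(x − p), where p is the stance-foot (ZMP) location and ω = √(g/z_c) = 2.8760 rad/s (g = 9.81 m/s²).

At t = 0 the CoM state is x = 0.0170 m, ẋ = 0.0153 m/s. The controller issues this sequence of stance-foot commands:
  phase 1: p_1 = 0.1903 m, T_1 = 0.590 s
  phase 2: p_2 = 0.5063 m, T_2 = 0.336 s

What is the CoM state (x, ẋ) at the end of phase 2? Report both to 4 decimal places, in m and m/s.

x = -1.1799, ẋ = -4.4678

phase 1: p=0.1903, T=0.590, ωT=1.696840, cosh=2.819969, sinh=2.636708; start (x,ẋ)=(0.017000, 0.015300) → end (x,ẋ)=(-0.284374, -1.271018)
phase 2: p=0.5063, T=0.336, ωT=0.966336, cosh=1.504386, sinh=1.123911; start (x,ẋ)=(-0.284374, -1.271018) → end (x,ẋ)=(-1.179879, -4.467850)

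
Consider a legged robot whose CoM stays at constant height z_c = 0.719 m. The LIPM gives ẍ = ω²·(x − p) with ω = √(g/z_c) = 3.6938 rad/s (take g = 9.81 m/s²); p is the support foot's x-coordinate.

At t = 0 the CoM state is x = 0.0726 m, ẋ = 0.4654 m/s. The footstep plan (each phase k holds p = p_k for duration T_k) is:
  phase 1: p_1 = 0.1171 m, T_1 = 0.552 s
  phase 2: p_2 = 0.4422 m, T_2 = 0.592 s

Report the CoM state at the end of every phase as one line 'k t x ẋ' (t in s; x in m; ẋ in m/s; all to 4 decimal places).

1 0.5520 0.4191 1.1973
2 1.1440 1.7631 5.0231

phase 1: p=0.1171, T=0.552, ωT=2.038978, cosh=3.906456, sinh=3.776294; start (x,ẋ)=(0.072600, 0.465400) → end (x,ẋ)=(0.419057, 1.197340)
phase 2: p=0.4422, T=0.592, ωT=2.186730, cosh=4.509161, sinh=4.396878; start (x,ẋ)=(0.419057, 1.197340) → end (x,ẋ)=(1.763084, 5.023121)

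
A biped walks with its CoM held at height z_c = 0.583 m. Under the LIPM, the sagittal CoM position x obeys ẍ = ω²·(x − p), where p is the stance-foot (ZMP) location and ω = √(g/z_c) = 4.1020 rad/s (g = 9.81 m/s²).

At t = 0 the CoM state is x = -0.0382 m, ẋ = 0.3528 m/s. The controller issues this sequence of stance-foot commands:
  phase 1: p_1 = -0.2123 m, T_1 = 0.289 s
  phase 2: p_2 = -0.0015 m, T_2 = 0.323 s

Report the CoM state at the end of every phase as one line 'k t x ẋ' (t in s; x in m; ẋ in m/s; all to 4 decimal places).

phase 1: p=-0.2123, T=0.289, ωT=1.185478, cosh=1.788925, sinh=1.483325; start (x,ẋ)=(-0.038200, 0.352800) → end (x,ẋ)=(0.226728, 1.690462)
phase 2: p=-0.0015, T=0.323, ωT=1.324946, cosh=2.013900, sinh=1.748082; start (x,ẋ)=(0.226728, 1.690462) → end (x,ẋ)=(1.178525, 5.040960)

1 0.2890 0.2267 1.6905
2 0.6120 1.1785 5.0410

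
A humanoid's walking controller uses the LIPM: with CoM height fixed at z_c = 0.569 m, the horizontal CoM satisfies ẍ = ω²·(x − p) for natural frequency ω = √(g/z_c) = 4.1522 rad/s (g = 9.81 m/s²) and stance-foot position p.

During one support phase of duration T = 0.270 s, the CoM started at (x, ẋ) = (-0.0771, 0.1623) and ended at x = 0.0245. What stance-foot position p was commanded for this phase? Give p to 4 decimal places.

p = -0.1460

ωT = 4.1522·0.270 = 1.121094; cosh(ωT) = 1.697066, sinh(ωT) = 1.371143
x(T) = p + (x₀−p)·cosh(ωT) + (ẋ₀/ω)·sinh(ωT) ⇒ p·(1 − cosh) = x(T) − x₀·cosh − (ẋ₀/ω)·sinh
numerator   = 0.0245 − (-0.0771)·1.697066 − (0.1623/4.1522)·1.371143 = 0.101749
denominator = 1 − 1.697066 = -0.697066
p = 0.101749 / -0.697066 = -0.1460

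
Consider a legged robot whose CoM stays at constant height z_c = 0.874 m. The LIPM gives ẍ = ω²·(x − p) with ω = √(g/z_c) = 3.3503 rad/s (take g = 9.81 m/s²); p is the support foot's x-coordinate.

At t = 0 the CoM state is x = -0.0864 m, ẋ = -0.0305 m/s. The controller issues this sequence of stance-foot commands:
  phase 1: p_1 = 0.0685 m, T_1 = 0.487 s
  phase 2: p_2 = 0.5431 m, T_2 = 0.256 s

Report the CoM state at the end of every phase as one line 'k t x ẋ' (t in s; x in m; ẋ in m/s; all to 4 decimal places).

phase 1: p=0.0685, T=0.487, ωT=1.631596, cosh=2.653822, sinh=2.458205; start (x,ẋ)=(-0.086400, -0.030500) → end (x,ẋ)=(-0.364956, -1.356655)
phase 2: p=0.5431, T=0.256, ωT=0.857677, cosh=1.390912, sinh=0.966765; start (x,ẋ)=(-0.364956, -1.356655) → end (x,ẋ)=(-1.111403, -4.828138)

1 0.4870 -0.3650 -1.3567
2 0.7430 -1.1114 -4.8281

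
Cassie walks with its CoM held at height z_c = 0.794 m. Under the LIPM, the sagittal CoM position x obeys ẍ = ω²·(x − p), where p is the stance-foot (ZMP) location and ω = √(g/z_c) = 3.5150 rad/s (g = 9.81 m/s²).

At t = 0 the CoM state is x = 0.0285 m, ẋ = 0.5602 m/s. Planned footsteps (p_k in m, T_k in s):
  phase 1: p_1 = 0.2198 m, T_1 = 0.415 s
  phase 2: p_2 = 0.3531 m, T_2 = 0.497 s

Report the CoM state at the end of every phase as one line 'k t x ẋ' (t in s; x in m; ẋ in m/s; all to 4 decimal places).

1 0.4150 0.1104 -0.0980
2 0.9120 -0.4418 -2.6626

phase 1: p=0.2198, T=0.415, ωT=1.458725, cosh=2.266503, sinh=2.033970; start (x,ẋ)=(0.028500, 0.560200) → end (x,ẋ)=(0.110380, -0.097986)
phase 2: p=0.3531, T=0.497, ωT=1.746955, cosh=2.955705, sinh=2.781401; start (x,ẋ)=(0.110380, -0.097986) → end (x,ẋ)=(-0.441844, -2.662599)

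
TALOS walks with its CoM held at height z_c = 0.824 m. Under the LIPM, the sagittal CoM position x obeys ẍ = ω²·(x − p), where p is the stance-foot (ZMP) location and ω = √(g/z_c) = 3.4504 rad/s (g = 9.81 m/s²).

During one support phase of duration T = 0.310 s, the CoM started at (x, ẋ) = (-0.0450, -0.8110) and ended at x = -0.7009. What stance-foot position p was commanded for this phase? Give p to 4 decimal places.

p = 0.5176

ωT = 3.4504·0.310 = 1.069624; cosh(ωT) = 1.628711, sinh(ωT) = 1.285573
x(T) = p + (x₀−p)·cosh(ωT) + (ẋ₀/ω)·sinh(ωT) ⇒ p·(1 − cosh) = x(T) − x₀·cosh − (ẋ₀/ω)·sinh
numerator   = -0.7009 − (-0.0450)·1.628711 − (-0.8110/3.4504)·1.285573 = -0.325440
denominator = 1 − 1.628711 = -0.628711
p = -0.325440 / -0.628711 = 0.5176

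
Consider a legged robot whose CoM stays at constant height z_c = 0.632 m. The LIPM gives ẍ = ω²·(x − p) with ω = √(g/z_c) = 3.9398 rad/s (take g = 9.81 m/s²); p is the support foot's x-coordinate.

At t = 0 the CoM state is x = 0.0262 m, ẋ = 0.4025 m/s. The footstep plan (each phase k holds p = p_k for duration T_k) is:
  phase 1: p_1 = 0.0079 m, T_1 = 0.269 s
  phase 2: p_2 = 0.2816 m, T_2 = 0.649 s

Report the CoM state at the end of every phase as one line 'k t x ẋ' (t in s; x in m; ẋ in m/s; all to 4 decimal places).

phase 1: p=0.0079, T=0.269, ωT=1.059806, cosh=1.616167, sinh=1.269644; start (x,ẋ)=(0.026200, 0.402500) → end (x,ẋ)=(0.167186, 0.742047)
phase 2: p=0.2816, T=0.649, ωT=2.556930, cosh=6.486855, sinh=6.409313; start (x,ẋ)=(0.167186, 0.742047) → end (x,ẋ)=(0.746583, 1.924433)

1 0.2690 0.1672 0.7420
2 0.9180 0.7466 1.9244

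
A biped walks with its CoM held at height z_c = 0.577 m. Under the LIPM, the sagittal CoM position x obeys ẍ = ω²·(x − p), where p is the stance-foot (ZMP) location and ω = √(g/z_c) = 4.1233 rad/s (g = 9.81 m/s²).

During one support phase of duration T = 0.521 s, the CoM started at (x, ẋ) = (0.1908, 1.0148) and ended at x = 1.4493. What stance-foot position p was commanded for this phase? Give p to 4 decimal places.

p = 0.1255

ωT = 4.1233·0.521 = 2.148239; cosh(ωT) = 4.343223, sinh(ωT) = 4.226533
x(T) = p + (x₀−p)·cosh(ωT) + (ẋ₀/ω)·sinh(ωT) ⇒ p·(1 − cosh) = x(T) − x₀·cosh − (ẋ₀/ω)·sinh
numerator   = 1.4493 − (0.1908)·4.343223 − (1.0148/4.1233)·4.226533 = -0.419594
denominator = 1 − 4.343223 = -3.343223
p = -0.419594 / -3.343223 = 0.1255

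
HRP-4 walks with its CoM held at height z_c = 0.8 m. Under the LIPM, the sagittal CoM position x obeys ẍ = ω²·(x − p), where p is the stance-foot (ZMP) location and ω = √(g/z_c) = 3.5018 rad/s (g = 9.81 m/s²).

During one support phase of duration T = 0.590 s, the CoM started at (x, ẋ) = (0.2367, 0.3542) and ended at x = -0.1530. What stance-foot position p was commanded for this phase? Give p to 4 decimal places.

ωT = 3.5018·0.590 = 2.066062; cosh(ωT) = 4.010180, sinh(ωT) = 3.883496
x(T) = p + (x₀−p)·cosh(ωT) + (ẋ₀/ω)·sinh(ωT) ⇒ p·(1 − cosh) = x(T) − x₀·cosh − (ẋ₀/ω)·sinh
numerator   = -0.1530 − (0.2367)·4.010180 − (0.3542/3.5018)·3.883496 = -1.495017
denominator = 1 − 4.010180 = -3.010180
p = -1.495017 / -3.010180 = 0.4967

p = 0.4967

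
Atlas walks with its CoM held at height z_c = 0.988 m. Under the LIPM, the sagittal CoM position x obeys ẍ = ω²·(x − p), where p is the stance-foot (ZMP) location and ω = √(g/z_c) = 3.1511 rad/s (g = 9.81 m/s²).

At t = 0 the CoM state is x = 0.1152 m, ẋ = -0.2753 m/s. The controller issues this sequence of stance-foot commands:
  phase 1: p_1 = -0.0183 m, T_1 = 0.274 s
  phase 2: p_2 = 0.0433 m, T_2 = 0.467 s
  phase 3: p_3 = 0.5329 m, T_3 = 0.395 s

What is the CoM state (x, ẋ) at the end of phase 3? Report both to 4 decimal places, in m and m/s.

x = -0.0251, ẋ = -1.3204

phase 1: p=-0.0183, T=0.274, ωT=0.863401, cosh=1.396469, sinh=0.974744; start (x,ẋ)=(0.115200, -0.275300) → end (x,ẋ)=(0.082969, 0.025599)
phase 2: p=0.0433, T=0.467, ωT=1.471564, cosh=2.292804, sinh=2.063238; start (x,ẋ)=(0.082969, 0.025599) → end (x,ẋ)=(0.151014, 0.316600)
phase 3: p=0.5329, T=0.395, ωT=1.244684, cosh=1.879936, sinh=1.591904; start (x,ẋ)=(0.151014, 0.316600) → end (x,ẋ)=(-0.025077, -1.320445)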